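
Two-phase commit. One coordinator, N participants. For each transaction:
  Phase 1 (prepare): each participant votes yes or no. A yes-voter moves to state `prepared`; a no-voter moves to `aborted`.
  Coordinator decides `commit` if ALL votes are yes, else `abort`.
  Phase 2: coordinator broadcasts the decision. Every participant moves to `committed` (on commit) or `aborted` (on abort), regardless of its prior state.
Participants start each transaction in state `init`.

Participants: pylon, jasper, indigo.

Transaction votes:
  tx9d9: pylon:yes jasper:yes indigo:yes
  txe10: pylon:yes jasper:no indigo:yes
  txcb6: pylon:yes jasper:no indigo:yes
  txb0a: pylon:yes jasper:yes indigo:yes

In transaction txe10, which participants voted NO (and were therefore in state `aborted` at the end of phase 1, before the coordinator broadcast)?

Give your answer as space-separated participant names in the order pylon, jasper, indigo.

Answer: jasper

Derivation:
Txn txe10 phase 1: pylon yes -> prepared; jasper no -> aborted; indigo yes -> prepared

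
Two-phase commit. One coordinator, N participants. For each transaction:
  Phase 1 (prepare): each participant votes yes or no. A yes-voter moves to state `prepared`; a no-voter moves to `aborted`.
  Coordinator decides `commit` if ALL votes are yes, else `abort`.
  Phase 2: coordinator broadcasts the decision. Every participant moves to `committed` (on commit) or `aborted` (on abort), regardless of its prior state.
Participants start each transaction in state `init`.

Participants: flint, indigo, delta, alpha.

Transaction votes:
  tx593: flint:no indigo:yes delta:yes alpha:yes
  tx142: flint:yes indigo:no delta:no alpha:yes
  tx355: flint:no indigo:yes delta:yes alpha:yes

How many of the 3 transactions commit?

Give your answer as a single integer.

tx593: no from flint -> abort (commits=0)
tx142: no from indigo, delta -> abort (commits=0)
tx355: no from flint -> abort (commits=0)

Answer: 0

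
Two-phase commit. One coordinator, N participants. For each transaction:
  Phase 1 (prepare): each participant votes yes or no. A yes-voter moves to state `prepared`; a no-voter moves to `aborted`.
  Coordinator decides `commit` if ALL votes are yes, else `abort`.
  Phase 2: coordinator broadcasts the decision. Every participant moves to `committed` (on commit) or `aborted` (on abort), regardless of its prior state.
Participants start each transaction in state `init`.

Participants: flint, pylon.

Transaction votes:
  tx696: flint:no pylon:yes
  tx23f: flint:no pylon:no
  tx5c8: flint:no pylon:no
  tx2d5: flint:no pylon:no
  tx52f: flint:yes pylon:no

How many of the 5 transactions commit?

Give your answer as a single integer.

Answer: 0

Derivation:
tx696: no from flint -> abort (commits=0)
tx23f: no from flint, pylon -> abort (commits=0)
tx5c8: no from flint, pylon -> abort (commits=0)
tx2d5: no from flint, pylon -> abort (commits=0)
tx52f: no from pylon -> abort (commits=0)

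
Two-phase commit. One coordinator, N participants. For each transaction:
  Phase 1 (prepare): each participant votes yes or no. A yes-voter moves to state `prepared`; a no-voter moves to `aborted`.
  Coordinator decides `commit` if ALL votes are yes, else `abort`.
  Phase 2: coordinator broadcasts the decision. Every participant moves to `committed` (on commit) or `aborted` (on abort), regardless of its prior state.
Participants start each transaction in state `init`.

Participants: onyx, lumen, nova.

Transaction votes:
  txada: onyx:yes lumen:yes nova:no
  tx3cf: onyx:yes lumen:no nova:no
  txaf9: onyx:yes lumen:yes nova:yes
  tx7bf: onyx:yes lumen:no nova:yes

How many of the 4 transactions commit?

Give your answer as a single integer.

txada: no from nova -> abort (commits=0)
tx3cf: no from lumen, nova -> abort (commits=0)
txaf9: all yes -> commit (commits=1)
tx7bf: no from lumen -> abort (commits=1)

Answer: 1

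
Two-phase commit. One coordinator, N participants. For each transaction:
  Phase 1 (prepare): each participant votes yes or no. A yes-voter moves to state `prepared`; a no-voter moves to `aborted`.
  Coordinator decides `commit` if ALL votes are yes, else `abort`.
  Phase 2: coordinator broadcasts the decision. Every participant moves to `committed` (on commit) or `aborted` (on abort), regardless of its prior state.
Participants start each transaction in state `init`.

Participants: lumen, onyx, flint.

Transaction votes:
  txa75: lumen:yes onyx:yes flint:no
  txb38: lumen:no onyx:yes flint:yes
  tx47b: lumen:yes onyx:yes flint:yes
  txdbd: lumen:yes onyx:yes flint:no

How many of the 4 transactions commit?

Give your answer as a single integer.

Answer: 1

Derivation:
txa75: no from flint -> abort (commits=0)
txb38: no from lumen -> abort (commits=0)
tx47b: all yes -> commit (commits=1)
txdbd: no from flint -> abort (commits=1)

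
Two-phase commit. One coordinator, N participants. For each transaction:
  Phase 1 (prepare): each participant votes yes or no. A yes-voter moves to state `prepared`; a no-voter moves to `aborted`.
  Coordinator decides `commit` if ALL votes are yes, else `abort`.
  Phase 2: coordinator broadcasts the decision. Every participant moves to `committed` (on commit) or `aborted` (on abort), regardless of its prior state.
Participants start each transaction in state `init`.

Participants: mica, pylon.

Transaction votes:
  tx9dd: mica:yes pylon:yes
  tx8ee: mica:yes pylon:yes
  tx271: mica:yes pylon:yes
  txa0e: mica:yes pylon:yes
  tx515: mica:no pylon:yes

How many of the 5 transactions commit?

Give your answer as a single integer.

tx9dd: all yes -> commit (commits=1)
tx8ee: all yes -> commit (commits=2)
tx271: all yes -> commit (commits=3)
txa0e: all yes -> commit (commits=4)
tx515: no from mica -> abort (commits=4)

Answer: 4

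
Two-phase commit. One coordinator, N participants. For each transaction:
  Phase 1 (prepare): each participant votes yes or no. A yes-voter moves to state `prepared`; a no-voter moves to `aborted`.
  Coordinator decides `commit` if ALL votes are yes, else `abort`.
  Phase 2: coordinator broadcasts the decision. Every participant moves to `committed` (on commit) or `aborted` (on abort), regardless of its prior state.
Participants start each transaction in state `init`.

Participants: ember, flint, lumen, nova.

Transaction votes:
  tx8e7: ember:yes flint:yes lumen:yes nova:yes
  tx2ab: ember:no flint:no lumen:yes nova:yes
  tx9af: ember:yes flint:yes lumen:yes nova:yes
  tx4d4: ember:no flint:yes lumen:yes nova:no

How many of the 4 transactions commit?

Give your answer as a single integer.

Answer: 2

Derivation:
tx8e7: all yes -> commit (commits=1)
tx2ab: no from ember, flint -> abort (commits=1)
tx9af: all yes -> commit (commits=2)
tx4d4: no from ember, nova -> abort (commits=2)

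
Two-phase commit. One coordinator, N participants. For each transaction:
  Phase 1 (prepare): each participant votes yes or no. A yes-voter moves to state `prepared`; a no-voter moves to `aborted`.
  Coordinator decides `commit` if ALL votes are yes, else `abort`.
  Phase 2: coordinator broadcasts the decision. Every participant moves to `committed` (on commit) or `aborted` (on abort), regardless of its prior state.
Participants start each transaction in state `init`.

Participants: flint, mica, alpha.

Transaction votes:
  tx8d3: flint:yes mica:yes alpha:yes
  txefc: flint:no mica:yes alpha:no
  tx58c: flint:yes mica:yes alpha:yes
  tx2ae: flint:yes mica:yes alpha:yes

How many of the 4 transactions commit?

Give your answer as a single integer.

tx8d3: all yes -> commit (commits=1)
txefc: no from flint, alpha -> abort (commits=1)
tx58c: all yes -> commit (commits=2)
tx2ae: all yes -> commit (commits=3)

Answer: 3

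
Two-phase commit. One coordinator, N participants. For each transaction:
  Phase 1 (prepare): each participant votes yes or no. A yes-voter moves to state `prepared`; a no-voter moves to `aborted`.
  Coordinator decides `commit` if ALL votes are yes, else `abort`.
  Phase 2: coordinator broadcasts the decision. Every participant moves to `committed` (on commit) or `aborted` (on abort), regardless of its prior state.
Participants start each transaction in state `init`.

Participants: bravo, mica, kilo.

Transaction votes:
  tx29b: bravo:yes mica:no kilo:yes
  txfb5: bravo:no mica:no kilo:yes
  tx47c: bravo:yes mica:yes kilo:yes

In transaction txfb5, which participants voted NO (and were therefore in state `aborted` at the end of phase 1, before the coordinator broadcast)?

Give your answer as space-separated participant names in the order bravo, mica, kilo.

Txn txfb5 phase 1: bravo no -> aborted; mica no -> aborted; kilo yes -> prepared

Answer: bravo mica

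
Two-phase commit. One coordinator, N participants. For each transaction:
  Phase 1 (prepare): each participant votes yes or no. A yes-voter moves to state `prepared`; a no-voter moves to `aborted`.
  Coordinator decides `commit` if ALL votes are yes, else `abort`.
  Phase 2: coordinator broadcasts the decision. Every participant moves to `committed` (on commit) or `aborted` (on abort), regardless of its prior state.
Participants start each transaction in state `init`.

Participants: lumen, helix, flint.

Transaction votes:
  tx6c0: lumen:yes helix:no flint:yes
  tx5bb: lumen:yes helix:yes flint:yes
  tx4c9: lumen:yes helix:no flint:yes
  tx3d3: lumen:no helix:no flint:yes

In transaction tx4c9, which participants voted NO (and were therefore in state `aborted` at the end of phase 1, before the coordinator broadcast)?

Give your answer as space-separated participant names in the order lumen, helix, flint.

Answer: helix

Derivation:
Txn tx4c9 phase 1: lumen yes -> prepared; helix no -> aborted; flint yes -> prepared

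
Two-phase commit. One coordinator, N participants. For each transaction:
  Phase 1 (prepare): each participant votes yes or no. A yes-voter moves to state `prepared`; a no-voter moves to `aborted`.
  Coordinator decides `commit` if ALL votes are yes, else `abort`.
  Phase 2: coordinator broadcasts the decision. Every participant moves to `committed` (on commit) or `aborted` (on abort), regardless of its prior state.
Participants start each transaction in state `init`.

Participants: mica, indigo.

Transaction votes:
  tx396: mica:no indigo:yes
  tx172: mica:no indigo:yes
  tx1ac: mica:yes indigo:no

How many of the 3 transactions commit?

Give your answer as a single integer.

tx396: no from mica -> abort (commits=0)
tx172: no from mica -> abort (commits=0)
tx1ac: no from indigo -> abort (commits=0)

Answer: 0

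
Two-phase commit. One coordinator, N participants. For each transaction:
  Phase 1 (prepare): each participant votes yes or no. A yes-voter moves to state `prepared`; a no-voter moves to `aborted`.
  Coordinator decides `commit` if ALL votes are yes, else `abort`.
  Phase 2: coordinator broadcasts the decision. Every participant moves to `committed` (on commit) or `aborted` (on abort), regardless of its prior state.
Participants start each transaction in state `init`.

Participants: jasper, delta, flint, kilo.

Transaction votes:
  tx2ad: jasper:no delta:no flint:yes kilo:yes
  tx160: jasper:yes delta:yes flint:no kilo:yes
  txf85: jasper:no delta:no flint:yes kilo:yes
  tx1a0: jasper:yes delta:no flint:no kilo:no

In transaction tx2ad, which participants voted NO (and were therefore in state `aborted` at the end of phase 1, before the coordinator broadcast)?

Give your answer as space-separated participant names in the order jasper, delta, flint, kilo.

Txn tx2ad phase 1: jasper no -> aborted; delta no -> aborted; flint yes -> prepared; kilo yes -> prepared

Answer: jasper delta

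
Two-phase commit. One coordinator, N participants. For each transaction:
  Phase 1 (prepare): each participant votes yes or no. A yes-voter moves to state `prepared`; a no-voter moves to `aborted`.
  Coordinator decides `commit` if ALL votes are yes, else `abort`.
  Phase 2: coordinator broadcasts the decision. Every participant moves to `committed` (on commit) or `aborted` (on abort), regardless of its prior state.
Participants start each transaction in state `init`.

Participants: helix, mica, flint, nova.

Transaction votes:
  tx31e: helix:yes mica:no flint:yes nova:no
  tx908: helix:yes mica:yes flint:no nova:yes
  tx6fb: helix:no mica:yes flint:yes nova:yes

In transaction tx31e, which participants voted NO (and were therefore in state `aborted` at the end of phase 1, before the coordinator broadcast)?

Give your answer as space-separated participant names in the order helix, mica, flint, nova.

Txn tx31e phase 1: helix yes -> prepared; mica no -> aborted; flint yes -> prepared; nova no -> aborted

Answer: mica nova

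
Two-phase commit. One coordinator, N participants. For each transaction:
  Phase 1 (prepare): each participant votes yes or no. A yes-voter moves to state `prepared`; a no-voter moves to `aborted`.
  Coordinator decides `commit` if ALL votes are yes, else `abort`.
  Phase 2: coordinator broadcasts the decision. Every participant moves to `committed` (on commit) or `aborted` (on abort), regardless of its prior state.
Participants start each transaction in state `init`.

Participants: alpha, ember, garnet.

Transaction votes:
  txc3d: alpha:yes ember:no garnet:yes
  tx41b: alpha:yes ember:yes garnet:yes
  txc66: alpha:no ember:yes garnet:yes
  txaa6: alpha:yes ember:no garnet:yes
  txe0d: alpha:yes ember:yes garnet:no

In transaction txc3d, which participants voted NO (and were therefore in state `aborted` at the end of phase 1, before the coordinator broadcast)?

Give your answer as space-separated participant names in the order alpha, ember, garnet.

Answer: ember

Derivation:
Txn txc3d phase 1: alpha yes -> prepared; ember no -> aborted; garnet yes -> prepared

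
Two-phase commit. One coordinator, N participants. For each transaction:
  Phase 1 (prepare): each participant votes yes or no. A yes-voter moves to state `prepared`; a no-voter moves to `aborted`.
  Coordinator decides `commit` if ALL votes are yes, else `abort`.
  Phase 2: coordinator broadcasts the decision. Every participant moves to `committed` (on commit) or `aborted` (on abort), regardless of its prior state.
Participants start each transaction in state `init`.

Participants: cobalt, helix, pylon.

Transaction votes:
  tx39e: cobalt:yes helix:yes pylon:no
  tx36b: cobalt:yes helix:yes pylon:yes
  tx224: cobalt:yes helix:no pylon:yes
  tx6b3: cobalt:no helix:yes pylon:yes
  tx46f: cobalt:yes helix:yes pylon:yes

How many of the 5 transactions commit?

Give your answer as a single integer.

Answer: 2

Derivation:
tx39e: no from pylon -> abort (commits=0)
tx36b: all yes -> commit (commits=1)
tx224: no from helix -> abort (commits=1)
tx6b3: no from cobalt -> abort (commits=1)
tx46f: all yes -> commit (commits=2)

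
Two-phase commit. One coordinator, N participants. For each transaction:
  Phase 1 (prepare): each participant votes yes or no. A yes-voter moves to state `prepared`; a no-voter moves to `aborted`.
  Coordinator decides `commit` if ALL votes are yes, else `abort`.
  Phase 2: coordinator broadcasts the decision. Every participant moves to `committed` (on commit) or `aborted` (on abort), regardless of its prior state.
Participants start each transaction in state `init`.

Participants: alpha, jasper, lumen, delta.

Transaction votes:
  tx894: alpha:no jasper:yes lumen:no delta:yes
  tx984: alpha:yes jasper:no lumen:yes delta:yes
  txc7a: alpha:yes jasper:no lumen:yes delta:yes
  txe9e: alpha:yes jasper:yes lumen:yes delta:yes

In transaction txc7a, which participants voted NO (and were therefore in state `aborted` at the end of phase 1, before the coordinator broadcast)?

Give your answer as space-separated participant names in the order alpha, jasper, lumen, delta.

Txn txc7a phase 1: alpha yes -> prepared; jasper no -> aborted; lumen yes -> prepared; delta yes -> prepared

Answer: jasper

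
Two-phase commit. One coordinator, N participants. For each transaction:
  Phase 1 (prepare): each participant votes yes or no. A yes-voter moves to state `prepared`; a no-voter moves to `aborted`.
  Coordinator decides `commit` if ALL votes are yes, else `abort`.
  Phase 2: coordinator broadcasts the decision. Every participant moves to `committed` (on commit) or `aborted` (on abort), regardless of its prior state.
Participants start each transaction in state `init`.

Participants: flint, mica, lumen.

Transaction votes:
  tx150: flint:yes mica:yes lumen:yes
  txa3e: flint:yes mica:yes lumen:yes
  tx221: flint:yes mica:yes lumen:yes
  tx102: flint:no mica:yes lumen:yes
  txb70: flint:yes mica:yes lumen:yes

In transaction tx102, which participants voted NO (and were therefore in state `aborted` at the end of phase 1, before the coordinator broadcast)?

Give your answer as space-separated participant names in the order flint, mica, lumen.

Answer: flint

Derivation:
Txn tx102 phase 1: flint no -> aborted; mica yes -> prepared; lumen yes -> prepared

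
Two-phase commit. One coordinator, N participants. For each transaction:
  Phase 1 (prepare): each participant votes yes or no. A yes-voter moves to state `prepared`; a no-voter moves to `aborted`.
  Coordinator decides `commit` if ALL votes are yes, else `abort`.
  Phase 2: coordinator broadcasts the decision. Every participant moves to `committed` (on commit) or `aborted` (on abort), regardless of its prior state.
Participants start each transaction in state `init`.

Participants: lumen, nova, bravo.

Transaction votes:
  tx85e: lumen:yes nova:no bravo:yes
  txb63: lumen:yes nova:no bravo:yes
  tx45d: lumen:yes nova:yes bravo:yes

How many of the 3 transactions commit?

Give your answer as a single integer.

Answer: 1

Derivation:
tx85e: no from nova -> abort (commits=0)
txb63: no from nova -> abort (commits=0)
tx45d: all yes -> commit (commits=1)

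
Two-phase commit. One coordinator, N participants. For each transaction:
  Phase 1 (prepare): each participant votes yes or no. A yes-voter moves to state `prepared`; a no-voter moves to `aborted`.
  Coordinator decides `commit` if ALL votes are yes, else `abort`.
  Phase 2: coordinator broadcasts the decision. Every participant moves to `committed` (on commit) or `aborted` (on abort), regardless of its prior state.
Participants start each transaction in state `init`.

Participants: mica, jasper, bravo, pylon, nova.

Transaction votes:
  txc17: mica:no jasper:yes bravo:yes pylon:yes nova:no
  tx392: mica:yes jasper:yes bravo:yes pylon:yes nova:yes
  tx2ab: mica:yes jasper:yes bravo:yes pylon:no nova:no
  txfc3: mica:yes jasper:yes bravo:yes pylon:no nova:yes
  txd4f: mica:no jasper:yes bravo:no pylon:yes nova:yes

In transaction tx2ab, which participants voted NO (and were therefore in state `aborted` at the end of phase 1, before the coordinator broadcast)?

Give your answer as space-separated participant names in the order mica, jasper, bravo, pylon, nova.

Txn tx2ab phase 1: mica yes -> prepared; jasper yes -> prepared; bravo yes -> prepared; pylon no -> aborted; nova no -> aborted

Answer: pylon nova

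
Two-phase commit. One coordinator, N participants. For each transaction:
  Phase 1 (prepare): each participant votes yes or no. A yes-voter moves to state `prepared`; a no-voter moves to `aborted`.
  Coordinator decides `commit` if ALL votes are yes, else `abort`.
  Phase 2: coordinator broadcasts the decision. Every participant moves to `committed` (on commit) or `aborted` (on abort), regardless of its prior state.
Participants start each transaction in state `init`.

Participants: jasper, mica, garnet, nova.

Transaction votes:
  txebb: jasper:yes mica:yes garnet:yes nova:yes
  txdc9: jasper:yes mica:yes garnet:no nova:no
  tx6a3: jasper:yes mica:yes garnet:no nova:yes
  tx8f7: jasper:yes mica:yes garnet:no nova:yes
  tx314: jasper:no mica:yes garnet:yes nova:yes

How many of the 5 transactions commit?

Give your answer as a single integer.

txebb: all yes -> commit (commits=1)
txdc9: no from garnet, nova -> abort (commits=1)
tx6a3: no from garnet -> abort (commits=1)
tx8f7: no from garnet -> abort (commits=1)
tx314: no from jasper -> abort (commits=1)

Answer: 1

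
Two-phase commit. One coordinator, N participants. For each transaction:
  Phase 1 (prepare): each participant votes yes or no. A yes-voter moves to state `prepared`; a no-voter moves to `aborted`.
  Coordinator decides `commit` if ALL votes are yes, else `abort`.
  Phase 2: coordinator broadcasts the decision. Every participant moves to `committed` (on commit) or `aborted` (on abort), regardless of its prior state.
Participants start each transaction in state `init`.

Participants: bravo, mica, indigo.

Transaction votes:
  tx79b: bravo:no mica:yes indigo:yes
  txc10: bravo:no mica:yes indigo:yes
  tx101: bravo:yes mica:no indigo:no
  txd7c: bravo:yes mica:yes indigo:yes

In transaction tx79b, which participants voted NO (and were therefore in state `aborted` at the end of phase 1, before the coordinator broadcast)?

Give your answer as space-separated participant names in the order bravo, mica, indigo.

Txn tx79b phase 1: bravo no -> aborted; mica yes -> prepared; indigo yes -> prepared

Answer: bravo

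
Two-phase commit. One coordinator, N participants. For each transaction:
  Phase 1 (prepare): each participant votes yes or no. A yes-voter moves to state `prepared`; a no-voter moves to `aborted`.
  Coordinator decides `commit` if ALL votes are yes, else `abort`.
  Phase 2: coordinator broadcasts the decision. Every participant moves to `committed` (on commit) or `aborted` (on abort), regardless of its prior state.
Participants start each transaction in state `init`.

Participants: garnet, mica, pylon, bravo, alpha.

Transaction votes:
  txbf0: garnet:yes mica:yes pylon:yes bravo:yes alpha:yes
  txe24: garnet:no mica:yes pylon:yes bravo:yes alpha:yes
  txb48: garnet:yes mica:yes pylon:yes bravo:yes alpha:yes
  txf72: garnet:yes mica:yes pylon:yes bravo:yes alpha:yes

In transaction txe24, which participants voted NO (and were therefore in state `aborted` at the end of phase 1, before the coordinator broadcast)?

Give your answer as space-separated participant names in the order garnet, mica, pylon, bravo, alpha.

Answer: garnet

Derivation:
Txn txe24 phase 1: garnet no -> aborted; mica yes -> prepared; pylon yes -> prepared; bravo yes -> prepared; alpha yes -> prepared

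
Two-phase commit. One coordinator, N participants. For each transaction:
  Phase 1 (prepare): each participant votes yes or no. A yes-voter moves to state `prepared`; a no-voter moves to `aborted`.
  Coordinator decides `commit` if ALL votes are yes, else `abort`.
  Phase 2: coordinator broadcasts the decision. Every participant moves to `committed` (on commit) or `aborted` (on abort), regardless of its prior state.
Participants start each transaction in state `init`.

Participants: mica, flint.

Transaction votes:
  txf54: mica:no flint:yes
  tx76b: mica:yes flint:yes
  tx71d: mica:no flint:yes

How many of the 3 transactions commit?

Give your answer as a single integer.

Answer: 1

Derivation:
txf54: no from mica -> abort (commits=0)
tx76b: all yes -> commit (commits=1)
tx71d: no from mica -> abort (commits=1)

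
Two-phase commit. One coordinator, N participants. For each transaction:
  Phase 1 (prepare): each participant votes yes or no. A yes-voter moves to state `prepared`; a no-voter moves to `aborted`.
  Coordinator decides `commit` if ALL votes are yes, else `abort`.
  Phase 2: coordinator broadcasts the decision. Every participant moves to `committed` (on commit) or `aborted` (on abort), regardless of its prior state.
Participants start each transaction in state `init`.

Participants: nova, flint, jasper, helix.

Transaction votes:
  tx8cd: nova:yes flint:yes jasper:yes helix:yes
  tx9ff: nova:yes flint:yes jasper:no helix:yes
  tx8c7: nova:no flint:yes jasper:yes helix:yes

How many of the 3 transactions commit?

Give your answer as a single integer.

tx8cd: all yes -> commit (commits=1)
tx9ff: no from jasper -> abort (commits=1)
tx8c7: no from nova -> abort (commits=1)

Answer: 1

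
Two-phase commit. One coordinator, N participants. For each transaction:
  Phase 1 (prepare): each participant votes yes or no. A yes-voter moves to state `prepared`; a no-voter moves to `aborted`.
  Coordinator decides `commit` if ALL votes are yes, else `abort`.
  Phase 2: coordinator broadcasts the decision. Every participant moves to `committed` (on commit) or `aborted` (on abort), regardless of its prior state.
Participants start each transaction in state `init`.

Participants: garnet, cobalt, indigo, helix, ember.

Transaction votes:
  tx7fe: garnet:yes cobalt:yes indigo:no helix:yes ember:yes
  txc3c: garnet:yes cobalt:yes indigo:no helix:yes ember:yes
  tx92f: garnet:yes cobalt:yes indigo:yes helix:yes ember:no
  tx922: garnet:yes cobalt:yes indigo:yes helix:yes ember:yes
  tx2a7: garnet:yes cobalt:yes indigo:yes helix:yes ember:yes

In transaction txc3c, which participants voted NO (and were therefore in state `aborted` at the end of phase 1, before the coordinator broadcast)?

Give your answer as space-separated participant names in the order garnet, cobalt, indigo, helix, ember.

Answer: indigo

Derivation:
Txn txc3c phase 1: garnet yes -> prepared; cobalt yes -> prepared; indigo no -> aborted; helix yes -> prepared; ember yes -> prepared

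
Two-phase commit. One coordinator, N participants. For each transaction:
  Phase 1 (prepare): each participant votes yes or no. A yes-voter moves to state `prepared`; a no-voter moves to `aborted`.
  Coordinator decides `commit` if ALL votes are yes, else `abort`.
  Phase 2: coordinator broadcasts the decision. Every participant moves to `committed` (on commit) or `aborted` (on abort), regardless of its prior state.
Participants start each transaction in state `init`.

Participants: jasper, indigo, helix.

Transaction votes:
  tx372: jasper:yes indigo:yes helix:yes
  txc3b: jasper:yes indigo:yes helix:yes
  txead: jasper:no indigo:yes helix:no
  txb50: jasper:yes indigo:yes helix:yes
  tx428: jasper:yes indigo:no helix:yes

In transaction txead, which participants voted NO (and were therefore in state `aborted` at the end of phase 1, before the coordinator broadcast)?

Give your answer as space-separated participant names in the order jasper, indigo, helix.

Answer: jasper helix

Derivation:
Txn txead phase 1: jasper no -> aborted; indigo yes -> prepared; helix no -> aborted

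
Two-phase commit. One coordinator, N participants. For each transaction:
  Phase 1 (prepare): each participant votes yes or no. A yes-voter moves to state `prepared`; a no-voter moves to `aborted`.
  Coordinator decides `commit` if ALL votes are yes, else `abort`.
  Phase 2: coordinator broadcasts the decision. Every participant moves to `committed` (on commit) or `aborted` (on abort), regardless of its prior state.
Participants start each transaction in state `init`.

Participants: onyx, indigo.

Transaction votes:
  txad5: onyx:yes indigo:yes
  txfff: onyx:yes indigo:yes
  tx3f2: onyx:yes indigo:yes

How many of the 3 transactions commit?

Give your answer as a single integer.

txad5: all yes -> commit (commits=1)
txfff: all yes -> commit (commits=2)
tx3f2: all yes -> commit (commits=3)

Answer: 3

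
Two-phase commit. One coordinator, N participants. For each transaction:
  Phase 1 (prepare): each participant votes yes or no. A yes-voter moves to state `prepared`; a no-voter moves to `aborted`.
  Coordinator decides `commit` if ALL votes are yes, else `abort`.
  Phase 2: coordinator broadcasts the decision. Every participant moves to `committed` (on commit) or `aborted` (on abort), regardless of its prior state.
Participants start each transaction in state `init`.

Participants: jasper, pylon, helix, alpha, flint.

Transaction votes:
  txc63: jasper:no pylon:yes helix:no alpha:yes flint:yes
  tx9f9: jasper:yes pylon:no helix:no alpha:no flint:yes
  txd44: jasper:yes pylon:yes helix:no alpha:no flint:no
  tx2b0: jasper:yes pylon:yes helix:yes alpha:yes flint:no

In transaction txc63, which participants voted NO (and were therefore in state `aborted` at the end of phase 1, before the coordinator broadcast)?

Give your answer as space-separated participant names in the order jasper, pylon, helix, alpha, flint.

Txn txc63 phase 1: jasper no -> aborted; pylon yes -> prepared; helix no -> aborted; alpha yes -> prepared; flint yes -> prepared

Answer: jasper helix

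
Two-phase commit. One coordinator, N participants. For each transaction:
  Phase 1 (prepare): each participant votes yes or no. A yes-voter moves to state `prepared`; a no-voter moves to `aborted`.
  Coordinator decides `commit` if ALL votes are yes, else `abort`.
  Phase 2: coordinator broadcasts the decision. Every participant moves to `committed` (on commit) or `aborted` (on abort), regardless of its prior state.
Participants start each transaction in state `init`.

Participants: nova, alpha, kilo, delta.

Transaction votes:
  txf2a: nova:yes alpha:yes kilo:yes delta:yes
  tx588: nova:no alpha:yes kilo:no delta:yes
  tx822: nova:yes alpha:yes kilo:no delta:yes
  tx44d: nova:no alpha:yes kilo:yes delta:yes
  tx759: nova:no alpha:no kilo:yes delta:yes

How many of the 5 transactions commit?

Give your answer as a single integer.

txf2a: all yes -> commit (commits=1)
tx588: no from nova, kilo -> abort (commits=1)
tx822: no from kilo -> abort (commits=1)
tx44d: no from nova -> abort (commits=1)
tx759: no from nova, alpha -> abort (commits=1)

Answer: 1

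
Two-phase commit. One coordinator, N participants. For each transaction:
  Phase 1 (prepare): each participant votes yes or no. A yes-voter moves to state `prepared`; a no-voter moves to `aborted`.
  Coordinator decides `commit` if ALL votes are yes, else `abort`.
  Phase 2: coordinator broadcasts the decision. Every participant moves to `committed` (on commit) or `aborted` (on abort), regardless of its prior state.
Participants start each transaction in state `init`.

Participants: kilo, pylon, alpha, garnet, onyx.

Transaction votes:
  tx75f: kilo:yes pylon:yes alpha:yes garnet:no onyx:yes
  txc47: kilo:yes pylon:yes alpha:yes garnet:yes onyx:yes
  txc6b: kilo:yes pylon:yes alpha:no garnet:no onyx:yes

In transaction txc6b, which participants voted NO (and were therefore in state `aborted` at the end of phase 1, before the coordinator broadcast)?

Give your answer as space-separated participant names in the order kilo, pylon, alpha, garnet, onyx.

Answer: alpha garnet

Derivation:
Txn txc6b phase 1: kilo yes -> prepared; pylon yes -> prepared; alpha no -> aborted; garnet no -> aborted; onyx yes -> prepared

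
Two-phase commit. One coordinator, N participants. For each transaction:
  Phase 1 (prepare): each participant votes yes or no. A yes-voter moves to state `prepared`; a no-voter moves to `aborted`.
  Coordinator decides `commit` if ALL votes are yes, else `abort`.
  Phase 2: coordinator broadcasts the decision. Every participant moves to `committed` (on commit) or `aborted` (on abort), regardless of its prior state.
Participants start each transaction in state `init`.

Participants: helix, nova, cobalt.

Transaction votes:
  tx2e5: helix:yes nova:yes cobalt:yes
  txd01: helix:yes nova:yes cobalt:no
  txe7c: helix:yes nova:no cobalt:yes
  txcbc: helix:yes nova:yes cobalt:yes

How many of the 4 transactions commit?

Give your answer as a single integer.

Answer: 2

Derivation:
tx2e5: all yes -> commit (commits=1)
txd01: no from cobalt -> abort (commits=1)
txe7c: no from nova -> abort (commits=1)
txcbc: all yes -> commit (commits=2)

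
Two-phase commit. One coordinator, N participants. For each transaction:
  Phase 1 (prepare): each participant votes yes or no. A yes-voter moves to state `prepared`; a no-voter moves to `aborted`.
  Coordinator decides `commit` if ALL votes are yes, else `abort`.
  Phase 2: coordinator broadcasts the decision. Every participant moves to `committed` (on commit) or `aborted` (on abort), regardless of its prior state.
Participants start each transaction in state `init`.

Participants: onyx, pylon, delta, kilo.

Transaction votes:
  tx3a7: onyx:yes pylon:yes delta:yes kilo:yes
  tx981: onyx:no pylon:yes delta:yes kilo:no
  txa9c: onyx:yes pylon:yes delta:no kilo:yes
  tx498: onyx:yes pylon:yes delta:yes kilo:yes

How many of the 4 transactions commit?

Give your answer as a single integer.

Answer: 2

Derivation:
tx3a7: all yes -> commit (commits=1)
tx981: no from onyx, kilo -> abort (commits=1)
txa9c: no from delta -> abort (commits=1)
tx498: all yes -> commit (commits=2)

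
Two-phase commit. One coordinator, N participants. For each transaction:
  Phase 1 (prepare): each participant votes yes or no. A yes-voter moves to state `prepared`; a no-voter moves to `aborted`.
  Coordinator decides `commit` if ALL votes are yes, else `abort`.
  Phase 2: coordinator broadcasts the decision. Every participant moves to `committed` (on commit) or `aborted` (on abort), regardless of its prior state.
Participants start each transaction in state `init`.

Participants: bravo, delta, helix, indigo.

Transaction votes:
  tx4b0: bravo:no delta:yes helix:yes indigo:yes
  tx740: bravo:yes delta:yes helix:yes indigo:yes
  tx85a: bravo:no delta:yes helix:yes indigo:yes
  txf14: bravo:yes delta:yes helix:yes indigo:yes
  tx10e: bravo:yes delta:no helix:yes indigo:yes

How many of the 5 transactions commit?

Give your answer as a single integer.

Answer: 2

Derivation:
tx4b0: no from bravo -> abort (commits=0)
tx740: all yes -> commit (commits=1)
tx85a: no from bravo -> abort (commits=1)
txf14: all yes -> commit (commits=2)
tx10e: no from delta -> abort (commits=2)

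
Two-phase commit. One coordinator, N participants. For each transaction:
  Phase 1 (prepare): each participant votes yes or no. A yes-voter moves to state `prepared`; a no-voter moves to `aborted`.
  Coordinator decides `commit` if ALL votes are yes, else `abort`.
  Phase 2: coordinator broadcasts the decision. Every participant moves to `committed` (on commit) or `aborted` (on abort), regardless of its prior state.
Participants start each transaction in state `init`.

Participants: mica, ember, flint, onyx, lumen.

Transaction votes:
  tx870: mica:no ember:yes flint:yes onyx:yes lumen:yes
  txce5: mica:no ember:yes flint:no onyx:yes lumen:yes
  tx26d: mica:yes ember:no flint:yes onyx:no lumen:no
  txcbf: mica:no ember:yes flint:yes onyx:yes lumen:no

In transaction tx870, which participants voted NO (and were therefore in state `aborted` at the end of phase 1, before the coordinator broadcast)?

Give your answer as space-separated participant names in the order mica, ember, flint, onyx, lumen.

Answer: mica

Derivation:
Txn tx870 phase 1: mica no -> aborted; ember yes -> prepared; flint yes -> prepared; onyx yes -> prepared; lumen yes -> prepared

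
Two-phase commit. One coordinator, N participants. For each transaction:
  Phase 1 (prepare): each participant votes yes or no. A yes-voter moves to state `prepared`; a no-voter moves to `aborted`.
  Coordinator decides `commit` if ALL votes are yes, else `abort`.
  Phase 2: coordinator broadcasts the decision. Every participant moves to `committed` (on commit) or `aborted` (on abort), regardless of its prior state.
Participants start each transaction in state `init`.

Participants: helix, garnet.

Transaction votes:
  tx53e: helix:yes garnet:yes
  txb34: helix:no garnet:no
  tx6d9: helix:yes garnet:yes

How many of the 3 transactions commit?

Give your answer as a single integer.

tx53e: all yes -> commit (commits=1)
txb34: no from helix, garnet -> abort (commits=1)
tx6d9: all yes -> commit (commits=2)

Answer: 2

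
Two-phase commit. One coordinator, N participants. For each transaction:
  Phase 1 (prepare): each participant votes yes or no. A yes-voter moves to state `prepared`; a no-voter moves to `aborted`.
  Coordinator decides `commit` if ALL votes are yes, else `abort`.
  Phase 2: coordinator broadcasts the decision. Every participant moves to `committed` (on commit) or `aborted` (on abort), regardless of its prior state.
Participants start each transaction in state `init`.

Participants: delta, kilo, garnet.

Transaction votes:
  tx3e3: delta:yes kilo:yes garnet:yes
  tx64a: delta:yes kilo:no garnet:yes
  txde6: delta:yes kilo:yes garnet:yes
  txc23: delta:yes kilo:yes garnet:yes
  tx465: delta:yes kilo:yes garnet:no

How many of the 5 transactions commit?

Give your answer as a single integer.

Answer: 3

Derivation:
tx3e3: all yes -> commit (commits=1)
tx64a: no from kilo -> abort (commits=1)
txde6: all yes -> commit (commits=2)
txc23: all yes -> commit (commits=3)
tx465: no from garnet -> abort (commits=3)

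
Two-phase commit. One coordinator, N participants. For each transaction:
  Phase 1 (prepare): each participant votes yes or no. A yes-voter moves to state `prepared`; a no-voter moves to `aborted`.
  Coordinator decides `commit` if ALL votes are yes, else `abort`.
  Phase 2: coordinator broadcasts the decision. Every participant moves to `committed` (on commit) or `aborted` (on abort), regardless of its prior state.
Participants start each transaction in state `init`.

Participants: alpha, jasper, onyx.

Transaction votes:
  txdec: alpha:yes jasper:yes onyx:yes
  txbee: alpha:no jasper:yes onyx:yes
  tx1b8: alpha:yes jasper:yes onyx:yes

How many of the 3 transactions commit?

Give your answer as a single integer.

Answer: 2

Derivation:
txdec: all yes -> commit (commits=1)
txbee: no from alpha -> abort (commits=1)
tx1b8: all yes -> commit (commits=2)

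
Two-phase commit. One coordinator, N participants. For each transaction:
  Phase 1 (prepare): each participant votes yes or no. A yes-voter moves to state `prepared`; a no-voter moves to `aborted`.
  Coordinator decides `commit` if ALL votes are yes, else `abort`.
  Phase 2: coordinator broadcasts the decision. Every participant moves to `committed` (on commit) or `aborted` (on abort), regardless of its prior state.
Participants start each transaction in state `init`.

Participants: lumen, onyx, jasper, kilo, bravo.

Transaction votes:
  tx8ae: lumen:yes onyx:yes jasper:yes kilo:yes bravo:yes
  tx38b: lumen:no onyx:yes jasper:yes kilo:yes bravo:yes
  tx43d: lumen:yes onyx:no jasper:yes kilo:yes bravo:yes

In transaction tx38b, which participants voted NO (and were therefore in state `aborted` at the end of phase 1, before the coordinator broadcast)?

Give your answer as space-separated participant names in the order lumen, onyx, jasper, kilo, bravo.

Txn tx38b phase 1: lumen no -> aborted; onyx yes -> prepared; jasper yes -> prepared; kilo yes -> prepared; bravo yes -> prepared

Answer: lumen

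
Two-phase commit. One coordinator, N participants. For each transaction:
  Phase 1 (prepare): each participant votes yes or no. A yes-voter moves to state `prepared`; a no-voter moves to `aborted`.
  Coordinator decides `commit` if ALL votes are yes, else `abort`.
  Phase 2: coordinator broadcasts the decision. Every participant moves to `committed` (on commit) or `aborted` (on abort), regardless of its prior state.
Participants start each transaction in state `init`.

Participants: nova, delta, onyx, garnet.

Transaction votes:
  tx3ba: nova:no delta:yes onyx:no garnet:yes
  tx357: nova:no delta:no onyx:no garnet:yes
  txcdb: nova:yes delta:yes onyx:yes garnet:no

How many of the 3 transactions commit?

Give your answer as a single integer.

Answer: 0

Derivation:
tx3ba: no from nova, onyx -> abort (commits=0)
tx357: no from nova, delta, onyx -> abort (commits=0)
txcdb: no from garnet -> abort (commits=0)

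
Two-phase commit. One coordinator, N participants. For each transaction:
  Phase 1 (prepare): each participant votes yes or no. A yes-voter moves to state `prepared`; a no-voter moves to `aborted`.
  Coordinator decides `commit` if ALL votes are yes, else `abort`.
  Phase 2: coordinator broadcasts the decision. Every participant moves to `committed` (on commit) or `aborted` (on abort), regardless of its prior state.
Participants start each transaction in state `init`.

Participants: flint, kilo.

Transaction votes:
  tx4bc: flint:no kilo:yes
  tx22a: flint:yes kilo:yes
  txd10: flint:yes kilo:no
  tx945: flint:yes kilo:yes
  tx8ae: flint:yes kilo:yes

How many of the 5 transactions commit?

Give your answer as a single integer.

Answer: 3

Derivation:
tx4bc: no from flint -> abort (commits=0)
tx22a: all yes -> commit (commits=1)
txd10: no from kilo -> abort (commits=1)
tx945: all yes -> commit (commits=2)
tx8ae: all yes -> commit (commits=3)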